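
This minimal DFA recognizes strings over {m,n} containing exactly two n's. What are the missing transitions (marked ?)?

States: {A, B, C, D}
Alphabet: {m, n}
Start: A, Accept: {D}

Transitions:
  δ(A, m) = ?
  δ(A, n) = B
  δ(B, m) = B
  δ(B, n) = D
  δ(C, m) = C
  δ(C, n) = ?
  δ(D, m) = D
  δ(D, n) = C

From the language and accept set, identify what each state tracks — A: zero n's; B: one n; C: ≥ three n's (dead); D: two n's.
Each missing δ(q, a) is the state matching the new tracked value after reading a.
δ(A, m) = A; δ(C, n) = C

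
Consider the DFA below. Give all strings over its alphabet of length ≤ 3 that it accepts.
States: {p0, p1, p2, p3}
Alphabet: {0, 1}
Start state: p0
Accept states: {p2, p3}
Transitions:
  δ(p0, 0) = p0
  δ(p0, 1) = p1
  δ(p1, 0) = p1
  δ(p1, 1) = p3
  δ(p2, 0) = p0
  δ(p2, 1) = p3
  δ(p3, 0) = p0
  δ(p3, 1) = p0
11, 011, 101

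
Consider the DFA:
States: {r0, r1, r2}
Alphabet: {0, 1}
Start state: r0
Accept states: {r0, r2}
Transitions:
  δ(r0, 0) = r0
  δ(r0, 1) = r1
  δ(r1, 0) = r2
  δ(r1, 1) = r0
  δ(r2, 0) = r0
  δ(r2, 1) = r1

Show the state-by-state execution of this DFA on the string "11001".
read '1': r0 → r1
  read '1': r1 → r0
  read '0': r0 → r0
  read '0': r0 → r0
  read '1': r0 → r1
r0 -> r1 -> r0 -> r0 -> r0 -> r1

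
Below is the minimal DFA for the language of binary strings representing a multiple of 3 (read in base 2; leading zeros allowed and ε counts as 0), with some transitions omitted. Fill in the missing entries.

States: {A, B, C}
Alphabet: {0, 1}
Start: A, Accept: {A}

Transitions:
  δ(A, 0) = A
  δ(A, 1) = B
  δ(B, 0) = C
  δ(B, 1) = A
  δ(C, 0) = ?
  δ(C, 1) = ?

From the language and accept set, identify what each state tracks — A: value ≡ 0 (mod 3); B: value ≡ 1 (mod 3); C: value ≡ 2 (mod 3).
Each missing δ(q, a) is the state matching the new tracked value after reading a.
δ(C, 0) = B; δ(C, 1) = C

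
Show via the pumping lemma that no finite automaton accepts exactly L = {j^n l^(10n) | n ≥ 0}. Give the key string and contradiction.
Assume L is regular with pumping length p. Idea: pumping the j-block breaks the 1:10 ratio.
Choose s = j^p l^(10p) (length 11p ≥ p). By the pumping lemma, s = xyz with |xy| ≤ p, |y| > 0, so y = j^k with k ≥ 1. Then xy²z = j^(p+k) l^(10p). For this to be in L we would need 10p = 10(p+k), i.e. 10k = 0, contradicting k ≥ 1. So xy²z ∉ L.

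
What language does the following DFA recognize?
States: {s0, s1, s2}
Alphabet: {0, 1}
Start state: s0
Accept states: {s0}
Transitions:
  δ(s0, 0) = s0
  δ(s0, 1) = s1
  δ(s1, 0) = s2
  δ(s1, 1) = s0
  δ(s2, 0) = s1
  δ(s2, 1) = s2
Testing a few strings:
  '1' → reject
  '0' → accept
  '1000' → reject
  '010' → reject
State roles: s0=value ≡ 0 (mod 3); s1=value ≡ 1 (mod 3); s2=value ≡ 2 (mod 3)
All binary strings representing a multiple of 3 (read in base 2; leading zeros allowed and ε counts as 0)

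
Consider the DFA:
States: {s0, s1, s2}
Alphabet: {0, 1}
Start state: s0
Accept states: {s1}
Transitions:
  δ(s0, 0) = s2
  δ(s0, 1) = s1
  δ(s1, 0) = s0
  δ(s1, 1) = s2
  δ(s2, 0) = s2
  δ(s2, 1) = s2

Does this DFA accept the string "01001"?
Processing string "01001":
  s0 --0--> s2
  s2 --1--> s2
  s2 --0--> s2
  s2 --0--> s2
  s2 --1--> s2
Final state: s2
Accept states: {s1}
No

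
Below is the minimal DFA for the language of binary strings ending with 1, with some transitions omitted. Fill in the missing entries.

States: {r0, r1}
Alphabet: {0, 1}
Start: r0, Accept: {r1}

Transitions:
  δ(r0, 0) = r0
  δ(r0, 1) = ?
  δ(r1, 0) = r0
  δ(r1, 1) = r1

From the language and accept set, identify what each state tracks — r0: last symbol not 1; r1: last symbol is 1.
Each missing δ(q, a) is the state matching the new tracked value after reading a.
δ(r0, 1) = r1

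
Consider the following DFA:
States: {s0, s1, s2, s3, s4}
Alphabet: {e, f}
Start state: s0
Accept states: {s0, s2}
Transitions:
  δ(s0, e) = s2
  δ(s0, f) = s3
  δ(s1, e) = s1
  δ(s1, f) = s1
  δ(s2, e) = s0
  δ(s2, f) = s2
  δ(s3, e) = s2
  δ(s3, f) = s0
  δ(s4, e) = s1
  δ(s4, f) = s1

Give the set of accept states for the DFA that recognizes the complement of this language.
Complement accept states = All states \ Original accept states
= {s0, s1, s2, s3, s4} \ {s0, s2}
{s1, s3, s4}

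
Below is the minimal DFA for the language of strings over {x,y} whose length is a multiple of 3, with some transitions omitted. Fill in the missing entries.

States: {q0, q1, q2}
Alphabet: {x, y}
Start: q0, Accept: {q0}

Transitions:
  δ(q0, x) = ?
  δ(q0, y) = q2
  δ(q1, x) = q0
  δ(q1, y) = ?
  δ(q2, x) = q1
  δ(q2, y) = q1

From the language and accept set, identify what each state tracks — q0: length ≡ 0 (mod 3); q1: length ≡ 2 (mod 3); q2: length ≡ 1 (mod 3).
Each missing δ(q, a) is the state matching the new tracked value after reading a.
δ(q0, x) = q2; δ(q1, y) = q0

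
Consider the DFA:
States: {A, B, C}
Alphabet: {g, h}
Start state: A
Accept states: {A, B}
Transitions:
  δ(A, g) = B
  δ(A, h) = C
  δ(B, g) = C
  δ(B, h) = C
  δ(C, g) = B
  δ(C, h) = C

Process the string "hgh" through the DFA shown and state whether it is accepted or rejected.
Processing string "hgh":
  A --h--> C
  C --g--> B
  B --h--> C
Final state: C
Accept states: {A, B}
No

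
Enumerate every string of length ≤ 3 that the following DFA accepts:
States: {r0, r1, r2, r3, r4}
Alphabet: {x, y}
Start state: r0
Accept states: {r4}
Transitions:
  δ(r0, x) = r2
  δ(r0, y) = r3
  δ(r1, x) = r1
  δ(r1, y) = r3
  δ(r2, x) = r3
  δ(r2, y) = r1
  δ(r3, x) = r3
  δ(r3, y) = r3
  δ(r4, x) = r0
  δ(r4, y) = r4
None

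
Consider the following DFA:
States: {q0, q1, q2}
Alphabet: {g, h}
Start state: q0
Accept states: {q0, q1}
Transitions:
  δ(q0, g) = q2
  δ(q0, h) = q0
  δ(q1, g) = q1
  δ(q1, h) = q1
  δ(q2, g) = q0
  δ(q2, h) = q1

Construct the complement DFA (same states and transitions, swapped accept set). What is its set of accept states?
Complement accept states = All states \ Original accept states
= {q0, q1, q2} \ {q0, q1}
{q2}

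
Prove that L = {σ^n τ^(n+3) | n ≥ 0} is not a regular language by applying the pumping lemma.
Assume L is regular with pumping length p. Idea: pumping the σ-block breaks the fixed offset of 3.
Choose s = σ^p τ^(p+3) ∈ L. By the pumping lemma, s = xyz with |xy| ≤ p, |y| > 0, so y = σ^k with k ≥ 1. Then xy²z = σ^(p+k) τ^(p+3). For this to be in L we would need p+3 = (p+k)+3, i.e. k = 0, contradicting k ≥ 1. So xy²z ∉ L.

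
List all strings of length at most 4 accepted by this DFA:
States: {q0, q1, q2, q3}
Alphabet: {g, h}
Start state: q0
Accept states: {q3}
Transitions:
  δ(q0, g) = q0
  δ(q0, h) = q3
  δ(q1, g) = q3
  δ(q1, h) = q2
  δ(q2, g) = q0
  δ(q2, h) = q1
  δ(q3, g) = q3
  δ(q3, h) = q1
h, gh, hg, ggh, ghg, hgg, hhg, gggh, gghg, ghgg, ghhg, hggg, hghg, hhgg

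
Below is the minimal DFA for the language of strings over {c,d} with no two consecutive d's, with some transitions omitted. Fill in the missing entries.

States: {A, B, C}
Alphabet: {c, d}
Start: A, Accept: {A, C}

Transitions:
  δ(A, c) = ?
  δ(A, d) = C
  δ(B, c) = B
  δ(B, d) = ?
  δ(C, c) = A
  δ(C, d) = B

From the language and accept set, identify what each state tracks — A: last symbol not d (ok); B: saw dd (dead); C: last symbol d (ok).
Each missing δ(q, a) is the state matching the new tracked value after reading a.
δ(A, c) = A; δ(B, d) = B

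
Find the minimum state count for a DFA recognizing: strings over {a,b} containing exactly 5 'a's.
By Myhill–Nerode, count the distinguishable equivalence classes: 7 classes — having seen 0, 1, …, 5, or >5 copies of 'a'; the count-5 class is the only accepting one and >5 is dead.
7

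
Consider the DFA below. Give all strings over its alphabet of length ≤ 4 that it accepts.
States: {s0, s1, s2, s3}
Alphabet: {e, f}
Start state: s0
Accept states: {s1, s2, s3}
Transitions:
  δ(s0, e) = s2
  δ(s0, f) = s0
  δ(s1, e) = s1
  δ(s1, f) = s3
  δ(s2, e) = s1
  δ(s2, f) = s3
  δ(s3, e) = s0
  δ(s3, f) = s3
e, ee, ef, fe, eee, eef, eff, fee, fef, ffe, eeee, eeef, eeff, efee, efff, feee, feef, feff, ffee, ffef, fffe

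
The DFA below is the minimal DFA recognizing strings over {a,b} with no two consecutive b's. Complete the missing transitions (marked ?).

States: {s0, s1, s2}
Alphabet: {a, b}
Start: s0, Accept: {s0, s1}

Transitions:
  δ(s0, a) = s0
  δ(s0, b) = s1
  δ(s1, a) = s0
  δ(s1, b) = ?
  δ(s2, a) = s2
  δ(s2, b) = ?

From the language and accept set, identify what each state tracks — s0: last symbol not b (ok); s1: last symbol b (ok); s2: saw bb (dead).
Each missing δ(q, a) is the state matching the new tracked value after reading a.
δ(s1, b) = s2; δ(s2, b) = s2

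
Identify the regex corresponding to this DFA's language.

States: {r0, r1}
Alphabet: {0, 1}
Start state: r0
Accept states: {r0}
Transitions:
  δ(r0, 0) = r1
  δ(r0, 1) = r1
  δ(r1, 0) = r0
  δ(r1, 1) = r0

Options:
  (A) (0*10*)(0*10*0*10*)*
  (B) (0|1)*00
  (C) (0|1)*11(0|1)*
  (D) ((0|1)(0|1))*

Check each option against the DFA on short strings; one disagreement eliminates an option:
  (A) (0*10*)(0*10*0*10*)*: on ε the DFA stays in r0 and accepts (r0 ∈ Accept), but the regex does not match it → eliminate
  (B) (0|1)*00: on ε the DFA stays in r0 and accepts (r0 ∈ Accept), but the regex does not match it → eliminate
  (C) (0|1)*11(0|1)*: on ε the DFA stays in r0 and accepts (r0 ∈ Accept), but the regex does not match it → eliminate
  (D) ((0|1)(0|1))*: agrees with the DFA on every string of length ≤ 6
Only (D) is consistent with the DFA.
(D) ((0|1)(0|1))*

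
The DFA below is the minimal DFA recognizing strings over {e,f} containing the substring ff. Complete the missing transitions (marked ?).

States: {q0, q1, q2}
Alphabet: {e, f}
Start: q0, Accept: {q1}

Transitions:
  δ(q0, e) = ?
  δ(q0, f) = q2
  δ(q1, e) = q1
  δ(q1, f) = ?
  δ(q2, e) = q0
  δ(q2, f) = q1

From the language and accept set, identify what each state tracks — q0: no progress toward ff; q1: substring ff seen; q2: one trailing f.
Each missing δ(q, a) is the state matching the new tracked value after reading a.
δ(q0, e) = q0; δ(q1, f) = q1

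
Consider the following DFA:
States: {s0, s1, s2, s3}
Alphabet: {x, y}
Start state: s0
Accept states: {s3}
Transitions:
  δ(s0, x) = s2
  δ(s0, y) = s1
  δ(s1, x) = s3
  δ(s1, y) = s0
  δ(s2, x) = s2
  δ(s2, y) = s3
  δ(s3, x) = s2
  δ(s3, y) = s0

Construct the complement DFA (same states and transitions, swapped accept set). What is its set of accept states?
Complement accept states = All states \ Original accept states
= {s0, s1, s2, s3} \ {s3}
{s0, s1, s2}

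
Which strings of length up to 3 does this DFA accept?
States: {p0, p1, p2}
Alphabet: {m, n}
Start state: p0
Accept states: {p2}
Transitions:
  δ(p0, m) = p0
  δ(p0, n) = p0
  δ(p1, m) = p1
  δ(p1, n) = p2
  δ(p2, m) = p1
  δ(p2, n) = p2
None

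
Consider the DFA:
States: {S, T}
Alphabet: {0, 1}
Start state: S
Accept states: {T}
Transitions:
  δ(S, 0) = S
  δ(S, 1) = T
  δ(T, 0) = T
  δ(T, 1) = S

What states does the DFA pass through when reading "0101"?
read '0': S → S
  read '1': S → T
  read '0': T → T
  read '1': T → S
S -> S -> T -> T -> S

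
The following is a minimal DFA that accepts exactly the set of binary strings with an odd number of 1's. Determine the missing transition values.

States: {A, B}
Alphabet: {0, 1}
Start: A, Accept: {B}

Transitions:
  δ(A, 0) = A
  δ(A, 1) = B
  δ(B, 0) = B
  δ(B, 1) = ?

From the language and accept set, identify what each state tracks — A: even number of 1's so far; B: odd number of 1's so far.
Each missing δ(q, a) is the state matching the new tracked value after reading a.
δ(B, 1) = A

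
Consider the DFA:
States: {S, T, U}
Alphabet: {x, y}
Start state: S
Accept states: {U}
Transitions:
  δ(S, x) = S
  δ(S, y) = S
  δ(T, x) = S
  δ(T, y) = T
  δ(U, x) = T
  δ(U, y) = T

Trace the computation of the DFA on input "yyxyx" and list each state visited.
read 'y': S → S
  read 'y': S → S
  read 'x': S → S
  read 'y': S → S
  read 'x': S → S
S -> S -> S -> S -> S -> S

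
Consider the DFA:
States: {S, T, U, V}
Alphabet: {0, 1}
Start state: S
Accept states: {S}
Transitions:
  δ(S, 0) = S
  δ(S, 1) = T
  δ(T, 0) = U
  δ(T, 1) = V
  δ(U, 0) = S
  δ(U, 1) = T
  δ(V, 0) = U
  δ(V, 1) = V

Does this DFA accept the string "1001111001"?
Processing string "1001111001":
  S --1--> T
  T --0--> U
  U --0--> S
  S --1--> T
  T --1--> V
  V --1--> V
  V --1--> V
  V --0--> U
  U --0--> S
  S --1--> T
Final state: T
Accept states: {S}
No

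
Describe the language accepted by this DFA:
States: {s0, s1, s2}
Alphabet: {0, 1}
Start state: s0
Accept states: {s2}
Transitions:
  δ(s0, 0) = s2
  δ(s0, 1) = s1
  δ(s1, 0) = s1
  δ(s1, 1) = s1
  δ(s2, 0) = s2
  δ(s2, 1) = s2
Testing a few strings:
  '1' → reject
  '101' → reject
  '00' → accept
  '01' → accept
State roles: s0=no input read; s1=started with 1 (dead); s2=started with 0
All binary strings starting with 0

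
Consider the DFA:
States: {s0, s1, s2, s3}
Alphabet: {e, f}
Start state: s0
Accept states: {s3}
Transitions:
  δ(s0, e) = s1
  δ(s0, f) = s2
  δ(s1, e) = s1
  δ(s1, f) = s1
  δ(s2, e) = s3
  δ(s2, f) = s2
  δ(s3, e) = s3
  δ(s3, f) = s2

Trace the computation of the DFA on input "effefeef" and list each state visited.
read 'e': s0 → s1
  read 'f': s1 → s1
  read 'f': s1 → s1
  read 'e': s1 → s1
  read 'f': s1 → s1
  read 'e': s1 → s1
  read 'e': s1 → s1
  read 'f': s1 → s1
s0 -> s1 -> s1 -> s1 -> s1 -> s1 -> s1 -> s1 -> s1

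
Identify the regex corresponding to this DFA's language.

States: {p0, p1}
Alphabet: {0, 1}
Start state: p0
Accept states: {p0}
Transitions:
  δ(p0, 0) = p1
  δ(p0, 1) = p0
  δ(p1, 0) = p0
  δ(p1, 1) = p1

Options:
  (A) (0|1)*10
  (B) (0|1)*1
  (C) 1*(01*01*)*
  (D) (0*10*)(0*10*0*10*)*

Check each option against the DFA on short strings; one disagreement eliminates an option:
  (A) (0|1)*10: on ε the DFA stays in p0 and accepts (p0 ∈ Accept), but the regex does not match it → eliminate
  (B) (0|1)*1: on ε the DFA stays in p0 and accepts (p0 ∈ Accept), but the regex does not match it → eliminate
  (C) 1*(01*01*)*: agrees with the DFA on every string of length ≤ 6
  (D) (0*10*)(0*10*0*10*)*: on ε the DFA stays in p0 and accepts (p0 ∈ Accept), but the regex does not match it → eliminate
Only (C) is consistent with the DFA.
(C) 1*(01*01*)*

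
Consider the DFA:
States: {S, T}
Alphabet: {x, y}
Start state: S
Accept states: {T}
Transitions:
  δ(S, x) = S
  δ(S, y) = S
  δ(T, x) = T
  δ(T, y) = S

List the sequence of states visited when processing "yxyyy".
read 'y': S → S
  read 'x': S → S
  read 'y': S → S
  read 'y': S → S
  read 'y': S → S
S -> S -> S -> S -> S -> S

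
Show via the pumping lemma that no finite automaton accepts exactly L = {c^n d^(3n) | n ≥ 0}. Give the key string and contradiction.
Assume L is regular with pumping length p. Idea: pumping the c-block breaks the 1:3 ratio.
Choose s = c^p d^(3p) (length 4p ≥ p). By the pumping lemma, s = xyz with |xy| ≤ p, |y| > 0, so y = c^k with k ≥ 1. Then xy²z = c^(p+k) d^(3p). For this to be in L we would need 3p = 3(p+k), i.e. 3k = 0, contradicting k ≥ 1. So xy²z ∉ L.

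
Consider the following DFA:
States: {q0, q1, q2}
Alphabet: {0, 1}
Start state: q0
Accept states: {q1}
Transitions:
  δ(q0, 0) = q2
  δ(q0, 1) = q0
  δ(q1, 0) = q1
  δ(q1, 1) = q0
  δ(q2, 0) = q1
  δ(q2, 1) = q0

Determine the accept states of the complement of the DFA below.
Complement accept states = All states \ Original accept states
= {q0, q1, q2} \ {q1}
{q0, q2}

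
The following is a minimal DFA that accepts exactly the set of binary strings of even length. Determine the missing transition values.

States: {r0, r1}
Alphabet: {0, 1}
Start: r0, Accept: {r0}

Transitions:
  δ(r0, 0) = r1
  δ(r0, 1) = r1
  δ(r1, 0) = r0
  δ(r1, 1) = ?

From the language and accept set, identify what each state tracks — r0: even length so far; r1: odd length so far.
Each missing δ(q, a) is the state matching the new tracked value after reading a.
δ(r1, 1) = r0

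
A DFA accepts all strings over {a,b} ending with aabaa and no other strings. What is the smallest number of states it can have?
By Myhill–Nerode, count the distinguishable equivalence classes: 6 classes — one per longest suffix of the input that is a prefix of 'aabaa' (lengths 0 through 5); only the length-5 class is accepting.
6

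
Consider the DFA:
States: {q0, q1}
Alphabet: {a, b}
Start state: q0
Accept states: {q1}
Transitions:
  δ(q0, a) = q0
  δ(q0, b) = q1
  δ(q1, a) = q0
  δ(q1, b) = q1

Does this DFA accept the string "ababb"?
Processing string "ababb":
  q0 --a--> q0
  q0 --b--> q1
  q1 --a--> q0
  q0 --b--> q1
  q1 --b--> q1
Final state: q1
Accept states: {q1}
Yes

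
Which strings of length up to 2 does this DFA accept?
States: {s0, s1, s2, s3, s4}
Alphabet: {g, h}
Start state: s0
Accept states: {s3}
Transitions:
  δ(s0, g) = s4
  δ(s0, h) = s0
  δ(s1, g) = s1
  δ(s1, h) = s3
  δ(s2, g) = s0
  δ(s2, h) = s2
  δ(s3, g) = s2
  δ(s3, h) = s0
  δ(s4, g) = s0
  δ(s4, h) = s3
gh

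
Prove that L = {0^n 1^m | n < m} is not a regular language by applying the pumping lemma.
Assume L is regular with pumping length p. Idea: pumping up the 0-block makes the 0-count reach the 1-count.
Choose s = 0^p 1^(p+1) ∈ L. By the pumping lemma, s = xyz with |xy| ≤ p, |y| > 0, so y = 0^k with k ≥ 1. Then xy²z = 0^(p+k) 1^(p+1). Since p+k ≥ p+1, the number of 0's is no longer strictly less than the number of 1's, so xy²z ∉ L.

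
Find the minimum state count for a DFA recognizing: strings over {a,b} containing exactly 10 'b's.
By Myhill–Nerode, count the distinguishable equivalence classes: 12 classes — having seen 0, 1, …, 10, or >10 copies of 'b'; the count-10 class is the only accepting one and >10 is dead.
12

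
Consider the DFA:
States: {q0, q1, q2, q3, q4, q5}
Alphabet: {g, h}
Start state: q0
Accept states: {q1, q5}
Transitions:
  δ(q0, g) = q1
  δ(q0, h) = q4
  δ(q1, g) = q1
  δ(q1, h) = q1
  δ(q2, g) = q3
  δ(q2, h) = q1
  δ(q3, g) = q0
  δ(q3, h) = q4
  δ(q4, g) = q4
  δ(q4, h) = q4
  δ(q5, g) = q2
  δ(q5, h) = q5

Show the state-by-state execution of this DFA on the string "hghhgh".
read 'h': q0 → q4
  read 'g': q4 → q4
  read 'h': q4 → q4
  read 'h': q4 → q4
  read 'g': q4 → q4
  read 'h': q4 → q4
q0 -> q4 -> q4 -> q4 -> q4 -> q4 -> q4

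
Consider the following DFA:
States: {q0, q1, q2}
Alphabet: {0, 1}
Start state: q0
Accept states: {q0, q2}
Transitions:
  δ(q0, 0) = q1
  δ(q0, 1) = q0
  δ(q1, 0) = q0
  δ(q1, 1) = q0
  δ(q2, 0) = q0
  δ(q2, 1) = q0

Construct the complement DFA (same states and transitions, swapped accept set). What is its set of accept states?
Complement accept states = All states \ Original accept states
= {q0, q1, q2} \ {q0, q2}
{q1}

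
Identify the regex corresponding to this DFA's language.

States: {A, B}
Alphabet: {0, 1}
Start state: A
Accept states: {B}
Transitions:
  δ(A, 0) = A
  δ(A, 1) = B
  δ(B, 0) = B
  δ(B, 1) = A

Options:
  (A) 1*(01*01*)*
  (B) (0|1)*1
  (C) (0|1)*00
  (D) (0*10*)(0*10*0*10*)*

Check each option against the DFA on short strings; one disagreement eliminates an option:
  (A) 1*(01*01*)*: on ε the DFA stays in A and rejects (A ∉ Accept), but the regex matches it → eliminate
  (B) (0|1)*1: on '10' the DFA goes A → B → B and accepts (B ∈ Accept), but the regex does not match it → eliminate
  (C) (0|1)*00: on '1' the DFA goes A → B and accepts (B ∈ Accept), but the regex does not match it → eliminate
  (D) (0*10*)(0*10*0*10*)*: agrees with the DFA on every string of length ≤ 6
Only (D) is consistent with the DFA.
(D) (0*10*)(0*10*0*10*)*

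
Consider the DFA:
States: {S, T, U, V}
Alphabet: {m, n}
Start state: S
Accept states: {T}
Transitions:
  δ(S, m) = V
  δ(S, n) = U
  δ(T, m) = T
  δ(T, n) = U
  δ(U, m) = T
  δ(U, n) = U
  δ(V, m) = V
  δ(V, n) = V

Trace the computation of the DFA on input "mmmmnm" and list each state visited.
read 'm': S → V
  read 'm': V → V
  read 'm': V → V
  read 'm': V → V
  read 'n': V → V
  read 'm': V → V
S -> V -> V -> V -> V -> V -> V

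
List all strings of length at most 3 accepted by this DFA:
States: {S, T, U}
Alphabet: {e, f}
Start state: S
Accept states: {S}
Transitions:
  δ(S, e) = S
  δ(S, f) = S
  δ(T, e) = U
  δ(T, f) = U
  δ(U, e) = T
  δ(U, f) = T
ε, e, f, ee, ef, fe, ff, eee, eef, efe, eff, fee, fef, ffe, fff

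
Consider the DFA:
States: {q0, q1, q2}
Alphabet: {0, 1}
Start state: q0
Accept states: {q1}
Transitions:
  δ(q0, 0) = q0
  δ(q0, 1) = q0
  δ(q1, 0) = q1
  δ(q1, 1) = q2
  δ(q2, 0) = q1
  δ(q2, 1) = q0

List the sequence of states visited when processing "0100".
read '0': q0 → q0
  read '1': q0 → q0
  read '0': q0 → q0
  read '0': q0 → q0
q0 -> q0 -> q0 -> q0 -> q0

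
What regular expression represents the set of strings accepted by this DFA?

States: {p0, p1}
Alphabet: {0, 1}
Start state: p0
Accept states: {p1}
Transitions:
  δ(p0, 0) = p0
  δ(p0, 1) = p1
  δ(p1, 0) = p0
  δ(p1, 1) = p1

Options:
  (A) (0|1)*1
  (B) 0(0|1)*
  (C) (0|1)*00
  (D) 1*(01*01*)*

Check each option against the DFA on short strings; one disagreement eliminates an option:
  (A) (0|1)*1: agrees with the DFA on every string of length ≤ 6
  (B) 0(0|1)*: on '0' the DFA goes p0 → p0 and rejects (p0 ∉ Accept), but the regex matches it → eliminate
  (C) (0|1)*00: on '1' the DFA goes p0 → p1 and accepts (p1 ∈ Accept), but the regex does not match it → eliminate
  (D) 1*(01*01*)*: on ε the DFA stays in p0 and rejects (p0 ∉ Accept), but the regex matches it → eliminate
Only (A) is consistent with the DFA.
(A) (0|1)*1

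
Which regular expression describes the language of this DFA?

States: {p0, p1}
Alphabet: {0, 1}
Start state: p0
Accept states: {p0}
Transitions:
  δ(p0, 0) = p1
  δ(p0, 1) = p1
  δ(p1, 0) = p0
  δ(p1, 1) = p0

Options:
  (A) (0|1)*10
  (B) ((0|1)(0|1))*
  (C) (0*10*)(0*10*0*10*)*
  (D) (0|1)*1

Check each option against the DFA on short strings; one disagreement eliminates an option:
  (A) (0|1)*10: on ε the DFA stays in p0 and accepts (p0 ∈ Accept), but the regex does not match it → eliminate
  (B) ((0|1)(0|1))*: agrees with the DFA on every string of length ≤ 6
  (C) (0*10*)(0*10*0*10*)*: on ε the DFA stays in p0 and accepts (p0 ∈ Accept), but the regex does not match it → eliminate
  (D) (0|1)*1: on ε the DFA stays in p0 and accepts (p0 ∈ Accept), but the regex does not match it → eliminate
Only (B) is consistent with the DFA.
(B) ((0|1)(0|1))*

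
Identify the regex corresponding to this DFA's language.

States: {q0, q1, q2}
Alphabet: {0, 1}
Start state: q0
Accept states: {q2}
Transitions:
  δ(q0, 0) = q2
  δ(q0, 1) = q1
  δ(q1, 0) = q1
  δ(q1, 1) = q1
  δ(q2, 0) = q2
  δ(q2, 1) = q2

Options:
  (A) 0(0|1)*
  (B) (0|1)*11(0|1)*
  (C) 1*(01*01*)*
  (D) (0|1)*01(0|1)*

Check each option against the DFA on short strings; one disagreement eliminates an option:
  (A) 0(0|1)*: agrees with the DFA on every string of length ≤ 6
  (B) (0|1)*11(0|1)*: on '0' the DFA goes q0 → q2 and accepts (q2 ∈ Accept), but the regex does not match it → eliminate
  (C) 1*(01*01*)*: on ε the DFA stays in q0 and rejects (q0 ∉ Accept), but the regex matches it → eliminate
  (D) (0|1)*01(0|1)*: on '0' the DFA goes q0 → q2 and accepts (q2 ∈ Accept), but the regex does not match it → eliminate
Only (A) is consistent with the DFA.
(A) 0(0|1)*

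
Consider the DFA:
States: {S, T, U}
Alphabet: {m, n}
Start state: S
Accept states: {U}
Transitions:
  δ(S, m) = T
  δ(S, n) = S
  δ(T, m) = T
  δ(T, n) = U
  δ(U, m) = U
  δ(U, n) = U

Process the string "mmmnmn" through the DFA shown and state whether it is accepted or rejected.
Processing string "mmmnmn":
  S --m--> T
  T --m--> T
  T --m--> T
  T --n--> U
  U --m--> U
  U --n--> U
Final state: U
Accept states: {U}
Yes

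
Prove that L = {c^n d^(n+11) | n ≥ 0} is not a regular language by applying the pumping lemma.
Assume L is regular with pumping length p. Idea: pumping the c-block breaks the fixed offset of 11.
Choose s = c^p d^(p+11) ∈ L. By the pumping lemma, s = xyz with |xy| ≤ p, |y| > 0, so y = c^k with k ≥ 1. Then xy²z = c^(p+k) d^(p+11). For this to be in L we would need p+11 = (p+k)+11, i.e. k = 0, contradicting k ≥ 1. So xy²z ∉ L.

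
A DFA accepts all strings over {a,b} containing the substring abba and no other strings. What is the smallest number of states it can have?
By Myhill–Nerode, count the distinguishable equivalence classes: 5 classes — one per longest suffix of the input that is a prefix of 'abba' (lengths 0 through 3), plus an absorbing 'already seen abba' class.
5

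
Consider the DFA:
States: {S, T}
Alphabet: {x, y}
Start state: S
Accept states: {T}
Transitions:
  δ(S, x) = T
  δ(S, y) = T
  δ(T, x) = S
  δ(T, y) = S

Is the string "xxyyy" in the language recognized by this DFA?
Processing string "xxyyy":
  S --x--> T
  T --x--> S
  S --y--> T
  T --y--> S
  S --y--> T
Final state: T
Accept states: {T}
Yes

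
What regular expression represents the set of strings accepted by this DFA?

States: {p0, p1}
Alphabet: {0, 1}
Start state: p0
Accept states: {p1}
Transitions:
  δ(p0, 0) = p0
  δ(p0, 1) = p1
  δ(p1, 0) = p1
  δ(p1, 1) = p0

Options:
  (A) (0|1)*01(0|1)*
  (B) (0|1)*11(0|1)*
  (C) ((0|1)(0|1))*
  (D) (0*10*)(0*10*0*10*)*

Check each option against the DFA on short strings; one disagreement eliminates an option:
  (A) (0|1)*01(0|1)*: on '1' the DFA goes p0 → p1 and accepts (p1 ∈ Accept), but the regex does not match it → eliminate
  (B) (0|1)*11(0|1)*: on '1' the DFA goes p0 → p1 and accepts (p1 ∈ Accept), but the regex does not match it → eliminate
  (C) ((0|1)(0|1))*: on ε the DFA stays in p0 and rejects (p0 ∉ Accept), but the regex matches it → eliminate
  (D) (0*10*)(0*10*0*10*)*: agrees with the DFA on every string of length ≤ 6
Only (D) is consistent with the DFA.
(D) (0*10*)(0*10*0*10*)*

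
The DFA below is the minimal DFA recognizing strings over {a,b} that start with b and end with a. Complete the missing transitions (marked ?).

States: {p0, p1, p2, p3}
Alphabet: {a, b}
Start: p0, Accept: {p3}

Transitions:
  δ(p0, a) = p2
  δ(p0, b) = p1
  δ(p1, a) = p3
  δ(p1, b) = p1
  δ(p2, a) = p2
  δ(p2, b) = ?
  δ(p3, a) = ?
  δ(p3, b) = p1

From the language and accept set, identify what each state tracks — p0: no input read; p1: started with b, last symbol b; p2: started with a (dead); p3: started with b, last symbol a.
Each missing δ(q, a) is the state matching the new tracked value after reading a.
δ(p2, b) = p2; δ(p3, a) = p3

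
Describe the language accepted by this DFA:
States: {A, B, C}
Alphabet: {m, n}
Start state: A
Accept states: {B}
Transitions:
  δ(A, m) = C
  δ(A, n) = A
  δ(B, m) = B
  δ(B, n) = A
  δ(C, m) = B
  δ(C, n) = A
Testing a few strings:
  'n' → reject
  'nnm' → reject
  'mnn' → reject
  'mnmn' → reject
State roles: A=last symbol not m; B=two trailing m's; C=one trailing m
All strings over {m,n} ending with mm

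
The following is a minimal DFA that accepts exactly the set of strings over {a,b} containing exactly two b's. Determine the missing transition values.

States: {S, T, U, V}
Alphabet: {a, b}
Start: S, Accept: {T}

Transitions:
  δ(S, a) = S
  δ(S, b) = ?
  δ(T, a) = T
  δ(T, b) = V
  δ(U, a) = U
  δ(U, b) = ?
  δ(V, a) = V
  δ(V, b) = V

From the language and accept set, identify what each state tracks — S: zero b's; T: two b's; U: one b; V: ≥ three b's (dead).
Each missing δ(q, a) is the state matching the new tracked value after reading a.
δ(S, b) = U; δ(U, b) = T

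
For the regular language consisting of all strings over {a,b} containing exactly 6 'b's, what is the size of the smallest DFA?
By Myhill–Nerode, count the distinguishable equivalence classes: 8 classes — having seen 0, 1, …, 6, or >6 copies of 'b'; the count-6 class is the only accepting one and >6 is dead.
8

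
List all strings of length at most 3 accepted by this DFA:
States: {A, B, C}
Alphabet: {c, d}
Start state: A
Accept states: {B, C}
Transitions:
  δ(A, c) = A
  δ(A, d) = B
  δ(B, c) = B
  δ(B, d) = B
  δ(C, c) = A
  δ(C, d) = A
d, cd, dc, dd, ccd, cdc, cdd, dcc, dcd, ddc, ddd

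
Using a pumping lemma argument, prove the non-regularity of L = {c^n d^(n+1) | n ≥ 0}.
Assume L is regular with pumping length p. Idea: pumping the c-block breaks the fixed offset of 1.
Choose s = c^p d^(p+1) ∈ L. By the pumping lemma, s = xyz with |xy| ≤ p, |y| > 0, so y = c^k with k ≥ 1. Then xy²z = c^(p+k) d^(p+1). For this to be in L we would need p+1 = (p+k)+1, i.e. k = 0, contradicting k ≥ 1. So xy²z ∉ L.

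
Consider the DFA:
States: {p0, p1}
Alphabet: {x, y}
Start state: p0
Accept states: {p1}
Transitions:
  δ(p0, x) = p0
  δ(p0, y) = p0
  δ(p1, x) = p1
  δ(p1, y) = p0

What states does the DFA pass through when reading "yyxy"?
read 'y': p0 → p0
  read 'y': p0 → p0
  read 'x': p0 → p0
  read 'y': p0 → p0
p0 -> p0 -> p0 -> p0 -> p0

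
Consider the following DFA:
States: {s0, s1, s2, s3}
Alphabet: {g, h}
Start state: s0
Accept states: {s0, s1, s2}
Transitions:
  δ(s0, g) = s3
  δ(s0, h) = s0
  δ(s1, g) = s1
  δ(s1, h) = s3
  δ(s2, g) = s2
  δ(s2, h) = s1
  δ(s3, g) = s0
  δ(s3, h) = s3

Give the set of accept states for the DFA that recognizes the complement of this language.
Complement accept states = All states \ Original accept states
= {s0, s1, s2, s3} \ {s0, s1, s2}
{s3}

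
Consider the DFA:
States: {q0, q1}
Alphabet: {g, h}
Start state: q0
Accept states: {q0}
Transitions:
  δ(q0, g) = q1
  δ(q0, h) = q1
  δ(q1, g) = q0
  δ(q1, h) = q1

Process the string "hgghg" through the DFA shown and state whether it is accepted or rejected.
Processing string "hgghg":
  q0 --h--> q1
  q1 --g--> q0
  q0 --g--> q1
  q1 --h--> q1
  q1 --g--> q0
Final state: q0
Accept states: {q0}
Yes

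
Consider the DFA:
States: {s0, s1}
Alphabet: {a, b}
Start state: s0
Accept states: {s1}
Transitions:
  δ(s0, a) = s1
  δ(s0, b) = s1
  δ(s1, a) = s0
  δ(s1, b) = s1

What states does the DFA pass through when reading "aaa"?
read 'a': s0 → s1
  read 'a': s1 → s0
  read 'a': s0 → s1
s0 -> s1 -> s0 -> s1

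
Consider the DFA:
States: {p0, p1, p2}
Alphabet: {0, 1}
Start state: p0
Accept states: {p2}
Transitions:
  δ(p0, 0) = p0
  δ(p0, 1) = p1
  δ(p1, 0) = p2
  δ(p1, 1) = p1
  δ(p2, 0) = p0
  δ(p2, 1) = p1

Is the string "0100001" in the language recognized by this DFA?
Processing string "0100001":
  p0 --0--> p0
  p0 --1--> p1
  p1 --0--> p2
  p2 --0--> p0
  p0 --0--> p0
  p0 --0--> p0
  p0 --1--> p1
Final state: p1
Accept states: {p2}
No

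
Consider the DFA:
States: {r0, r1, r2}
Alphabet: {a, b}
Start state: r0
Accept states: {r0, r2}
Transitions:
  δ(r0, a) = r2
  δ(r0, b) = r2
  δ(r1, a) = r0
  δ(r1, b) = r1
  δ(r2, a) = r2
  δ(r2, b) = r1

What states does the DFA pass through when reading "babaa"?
read 'b': r0 → r2
  read 'a': r2 → r2
  read 'b': r2 → r1
  read 'a': r1 → r0
  read 'a': r0 → r2
r0 -> r2 -> r2 -> r1 -> r0 -> r2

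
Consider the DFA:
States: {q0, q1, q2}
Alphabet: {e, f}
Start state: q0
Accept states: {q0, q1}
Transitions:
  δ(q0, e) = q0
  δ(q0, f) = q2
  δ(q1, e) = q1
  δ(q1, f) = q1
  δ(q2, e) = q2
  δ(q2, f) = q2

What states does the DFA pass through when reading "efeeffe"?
read 'e': q0 → q0
  read 'f': q0 → q2
  read 'e': q2 → q2
  read 'e': q2 → q2
  read 'f': q2 → q2
  read 'f': q2 → q2
  read 'e': q2 → q2
q0 -> q0 -> q2 -> q2 -> q2 -> q2 -> q2 -> q2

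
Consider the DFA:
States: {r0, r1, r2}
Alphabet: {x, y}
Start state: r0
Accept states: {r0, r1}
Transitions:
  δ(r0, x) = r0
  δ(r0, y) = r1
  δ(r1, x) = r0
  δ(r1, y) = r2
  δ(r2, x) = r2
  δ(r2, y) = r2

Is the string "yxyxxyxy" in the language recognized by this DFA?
Processing string "yxyxxyxy":
  r0 --y--> r1
  r1 --x--> r0
  r0 --y--> r1
  r1 --x--> r0
  r0 --x--> r0
  r0 --y--> r1
  r1 --x--> r0
  r0 --y--> r1
Final state: r1
Accept states: {r0, r1}
Yes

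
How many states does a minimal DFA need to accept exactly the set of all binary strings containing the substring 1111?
By Myhill–Nerode, count the distinguishable equivalence classes: 5 classes — one per longest suffix of the input that is a prefix of '1111' (lengths 0 through 3), plus an absorbing 'already seen 1111' class.
5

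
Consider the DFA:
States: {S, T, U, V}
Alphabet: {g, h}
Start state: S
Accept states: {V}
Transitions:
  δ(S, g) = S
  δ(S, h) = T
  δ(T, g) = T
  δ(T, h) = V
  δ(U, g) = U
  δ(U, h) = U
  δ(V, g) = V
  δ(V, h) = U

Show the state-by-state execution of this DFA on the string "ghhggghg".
read 'g': S → S
  read 'h': S → T
  read 'h': T → V
  read 'g': V → V
  read 'g': V → V
  read 'g': V → V
  read 'h': V → U
  read 'g': U → U
S -> S -> T -> V -> V -> V -> V -> U -> U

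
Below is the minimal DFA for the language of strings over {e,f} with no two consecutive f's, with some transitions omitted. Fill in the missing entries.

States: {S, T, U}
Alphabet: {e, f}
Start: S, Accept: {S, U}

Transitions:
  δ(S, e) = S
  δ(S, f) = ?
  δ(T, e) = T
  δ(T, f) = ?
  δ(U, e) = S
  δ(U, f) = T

From the language and accept set, identify what each state tracks — S: last symbol not f (ok); T: saw ff (dead); U: last symbol f (ok).
Each missing δ(q, a) is the state matching the new tracked value after reading a.
δ(S, f) = U; δ(T, f) = T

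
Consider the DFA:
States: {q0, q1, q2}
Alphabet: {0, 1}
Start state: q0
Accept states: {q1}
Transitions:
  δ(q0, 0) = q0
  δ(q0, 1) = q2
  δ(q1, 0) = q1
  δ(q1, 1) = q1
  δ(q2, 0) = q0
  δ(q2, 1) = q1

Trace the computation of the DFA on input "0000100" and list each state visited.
read '0': q0 → q0
  read '0': q0 → q0
  read '0': q0 → q0
  read '0': q0 → q0
  read '1': q0 → q2
  read '0': q2 → q0
  read '0': q0 → q0
q0 -> q0 -> q0 -> q0 -> q0 -> q2 -> q0 -> q0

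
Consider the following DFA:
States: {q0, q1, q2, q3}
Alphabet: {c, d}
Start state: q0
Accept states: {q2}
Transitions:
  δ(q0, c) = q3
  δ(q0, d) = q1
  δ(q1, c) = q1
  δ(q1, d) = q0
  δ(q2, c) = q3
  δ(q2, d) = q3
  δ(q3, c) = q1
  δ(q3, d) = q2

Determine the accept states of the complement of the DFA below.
Complement accept states = All states \ Original accept states
= {q0, q1, q2, q3} \ {q2}
{q0, q1, q3}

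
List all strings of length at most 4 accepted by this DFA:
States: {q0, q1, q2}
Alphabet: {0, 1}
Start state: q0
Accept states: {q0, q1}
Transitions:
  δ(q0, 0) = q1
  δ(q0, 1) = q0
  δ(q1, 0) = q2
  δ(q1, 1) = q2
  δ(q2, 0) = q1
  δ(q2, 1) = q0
ε, 0, 1, 10, 11, 000, 001, 010, 011, 110, 111, 0010, 0011, 0110, 0111, 1000, 1001, 1010, 1011, 1110, 1111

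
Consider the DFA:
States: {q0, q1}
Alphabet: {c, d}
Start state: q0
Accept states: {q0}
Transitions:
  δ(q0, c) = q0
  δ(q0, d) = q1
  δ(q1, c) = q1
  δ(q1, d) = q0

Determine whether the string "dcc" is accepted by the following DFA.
Processing string "dcc":
  q0 --d--> q1
  q1 --c--> q1
  q1 --c--> q1
Final state: q1
Accept states: {q0}
No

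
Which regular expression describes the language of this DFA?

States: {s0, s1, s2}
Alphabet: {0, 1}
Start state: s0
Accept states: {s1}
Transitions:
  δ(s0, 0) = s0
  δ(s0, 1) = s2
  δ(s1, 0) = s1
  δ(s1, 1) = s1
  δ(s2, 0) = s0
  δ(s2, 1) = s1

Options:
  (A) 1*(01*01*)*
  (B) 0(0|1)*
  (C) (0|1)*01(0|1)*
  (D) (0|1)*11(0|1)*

Check each option against the DFA on short strings; one disagreement eliminates an option:
  (A) 1*(01*01*)*: on ε the DFA stays in s0 and rejects (s0 ∉ Accept), but the regex matches it → eliminate
  (B) 0(0|1)*: on '0' the DFA goes s0 → s0 and rejects (s0 ∉ Accept), but the regex matches it → eliminate
  (C) (0|1)*01(0|1)*: on '01' the DFA goes s0 → s0 → s2 and rejects (s2 ∉ Accept), but the regex matches it → eliminate
  (D) (0|1)*11(0|1)*: agrees with the DFA on every string of length ≤ 6
Only (D) is consistent with the DFA.
(D) (0|1)*11(0|1)*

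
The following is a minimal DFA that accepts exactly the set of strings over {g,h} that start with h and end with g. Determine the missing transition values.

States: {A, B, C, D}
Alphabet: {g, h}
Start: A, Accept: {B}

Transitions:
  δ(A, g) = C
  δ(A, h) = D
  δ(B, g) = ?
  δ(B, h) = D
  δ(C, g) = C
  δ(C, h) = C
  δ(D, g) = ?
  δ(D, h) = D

From the language and accept set, identify what each state tracks — A: no input read; B: started with h, last symbol g; C: started with g (dead); D: started with h, last symbol h.
Each missing δ(q, a) is the state matching the new tracked value after reading a.
δ(B, g) = B; δ(D, g) = B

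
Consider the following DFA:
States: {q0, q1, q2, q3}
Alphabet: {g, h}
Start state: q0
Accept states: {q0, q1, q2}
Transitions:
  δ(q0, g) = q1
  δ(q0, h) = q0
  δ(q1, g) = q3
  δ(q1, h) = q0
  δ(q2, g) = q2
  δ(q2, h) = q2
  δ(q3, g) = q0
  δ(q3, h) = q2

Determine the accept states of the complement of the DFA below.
Complement accept states = All states \ Original accept states
= {q0, q1, q2, q3} \ {q0, q1, q2}
{q3}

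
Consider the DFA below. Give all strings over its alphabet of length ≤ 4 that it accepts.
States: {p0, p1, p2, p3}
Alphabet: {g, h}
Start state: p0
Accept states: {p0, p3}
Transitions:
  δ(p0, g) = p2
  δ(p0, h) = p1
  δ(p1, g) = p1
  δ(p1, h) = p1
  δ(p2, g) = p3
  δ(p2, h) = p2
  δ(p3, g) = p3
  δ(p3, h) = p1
ε, gg, ggg, ghg, gggg, ghgg, ghhg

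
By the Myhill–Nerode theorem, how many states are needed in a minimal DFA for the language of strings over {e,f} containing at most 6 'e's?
By Myhill–Nerode, count the distinguishable equivalence classes: 8 classes — having seen 0, 1, …, 6, or >6 copies of 'e'; counts 0 through 6 are accepting and >6 is dead.
8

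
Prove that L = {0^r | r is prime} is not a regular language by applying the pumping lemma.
Assume L is regular with pumping length p. Idea: pumping by a suitable count produces a composite length.
Let q be a prime with q ≥ p and choose s = 0^q ∈ L. By the pumping lemma, s = xyz with |xy| ≤ p, |y| = k ≥ 1. Take i = q+1: |xy^(q+1)z| = q + q·k = q(1+k). Since q ≥ 2 and 1+k ≥ 2, q(1+k) is composite, so xy^(q+1)z ∉ L.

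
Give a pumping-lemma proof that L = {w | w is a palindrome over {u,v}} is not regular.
Assume L is regular with pumping length p. Idea: pumping the leading u-block breaks the symmetry.
Choose s = u^p v u^p (a palindrome of length 2p+1 ≥ p). By the pumping lemma, s = xyz with |xy| ≤ p, |y| > 0, so y = u^k with k > 0 (xy lies entirely in the first u^p). Then xy²z = u^(p+k) v u^p, which is not a palindrome since p+k ≠ p.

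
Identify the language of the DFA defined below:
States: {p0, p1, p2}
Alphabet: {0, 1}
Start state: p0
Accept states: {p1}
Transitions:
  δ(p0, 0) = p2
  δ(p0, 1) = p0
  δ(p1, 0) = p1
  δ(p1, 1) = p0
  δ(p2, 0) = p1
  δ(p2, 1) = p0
Testing a few strings:
  '1001' → reject
  '000' → accept
  '1' → reject
  '0001' → reject
State roles: p0=last symbol not 0; p1=two trailing 0's; p2=one trailing 0
All binary strings ending with 00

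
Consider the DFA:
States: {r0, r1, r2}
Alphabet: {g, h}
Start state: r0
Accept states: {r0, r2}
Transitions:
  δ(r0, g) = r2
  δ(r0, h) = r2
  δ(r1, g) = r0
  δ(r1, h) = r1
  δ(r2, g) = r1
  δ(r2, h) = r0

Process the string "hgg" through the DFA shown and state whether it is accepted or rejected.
Processing string "hgg":
  r0 --h--> r2
  r2 --g--> r1
  r1 --g--> r0
Final state: r0
Accept states: {r0, r2}
Yes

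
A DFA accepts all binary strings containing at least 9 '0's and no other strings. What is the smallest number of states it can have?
By Myhill–Nerode, count the distinguishable equivalence classes: 10 classes — having seen 0, 1, …, 8, or ≥9 copies of '0'; any two classes i < j (j ≤ 9) are distinguished by the string 0^(9−j), which takes class j to 9 copies (accepted) but leaves class i below 9 (rejected).
10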